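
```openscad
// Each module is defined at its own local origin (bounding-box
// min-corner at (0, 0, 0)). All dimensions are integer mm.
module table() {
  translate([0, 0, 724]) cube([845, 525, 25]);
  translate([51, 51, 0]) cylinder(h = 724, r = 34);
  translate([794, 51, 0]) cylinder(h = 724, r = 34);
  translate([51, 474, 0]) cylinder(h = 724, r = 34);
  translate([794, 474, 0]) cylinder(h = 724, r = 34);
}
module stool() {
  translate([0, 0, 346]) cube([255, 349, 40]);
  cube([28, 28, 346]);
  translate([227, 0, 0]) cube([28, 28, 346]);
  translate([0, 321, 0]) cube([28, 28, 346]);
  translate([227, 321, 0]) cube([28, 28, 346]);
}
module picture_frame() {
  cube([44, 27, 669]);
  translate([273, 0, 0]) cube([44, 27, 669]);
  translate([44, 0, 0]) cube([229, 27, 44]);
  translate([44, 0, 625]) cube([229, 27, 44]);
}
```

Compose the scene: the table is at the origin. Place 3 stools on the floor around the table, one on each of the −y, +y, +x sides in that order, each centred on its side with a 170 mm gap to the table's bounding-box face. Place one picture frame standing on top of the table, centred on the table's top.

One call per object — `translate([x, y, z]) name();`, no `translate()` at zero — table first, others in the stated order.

table();
translate([295, -519, 0]) stool();
translate([295, 695, 0]) stool();
translate([1015, 88, 0]) stool();
translate([264, 249, 749]) picture_frame();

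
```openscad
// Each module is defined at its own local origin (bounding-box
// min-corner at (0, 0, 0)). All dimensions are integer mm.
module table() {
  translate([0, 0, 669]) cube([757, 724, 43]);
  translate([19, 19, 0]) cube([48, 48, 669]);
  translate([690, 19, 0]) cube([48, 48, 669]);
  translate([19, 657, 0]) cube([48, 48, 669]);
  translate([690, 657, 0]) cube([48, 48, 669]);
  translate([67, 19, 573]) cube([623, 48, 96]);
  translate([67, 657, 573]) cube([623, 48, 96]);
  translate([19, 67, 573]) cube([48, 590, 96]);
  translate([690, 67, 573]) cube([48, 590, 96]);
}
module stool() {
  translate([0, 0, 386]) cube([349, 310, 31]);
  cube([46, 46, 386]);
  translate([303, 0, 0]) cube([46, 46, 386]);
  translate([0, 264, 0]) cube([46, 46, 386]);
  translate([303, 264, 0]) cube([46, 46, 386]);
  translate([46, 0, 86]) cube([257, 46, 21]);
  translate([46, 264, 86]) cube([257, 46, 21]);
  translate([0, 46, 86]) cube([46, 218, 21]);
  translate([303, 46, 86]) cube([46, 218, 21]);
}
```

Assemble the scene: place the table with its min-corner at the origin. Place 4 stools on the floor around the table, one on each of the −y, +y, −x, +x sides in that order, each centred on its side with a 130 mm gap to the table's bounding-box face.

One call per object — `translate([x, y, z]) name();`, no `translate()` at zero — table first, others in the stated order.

table();
translate([204, -440, 0]) stool();
translate([204, 854, 0]) stool();
translate([-479, 207, 0]) stool();
translate([887, 207, 0]) stool();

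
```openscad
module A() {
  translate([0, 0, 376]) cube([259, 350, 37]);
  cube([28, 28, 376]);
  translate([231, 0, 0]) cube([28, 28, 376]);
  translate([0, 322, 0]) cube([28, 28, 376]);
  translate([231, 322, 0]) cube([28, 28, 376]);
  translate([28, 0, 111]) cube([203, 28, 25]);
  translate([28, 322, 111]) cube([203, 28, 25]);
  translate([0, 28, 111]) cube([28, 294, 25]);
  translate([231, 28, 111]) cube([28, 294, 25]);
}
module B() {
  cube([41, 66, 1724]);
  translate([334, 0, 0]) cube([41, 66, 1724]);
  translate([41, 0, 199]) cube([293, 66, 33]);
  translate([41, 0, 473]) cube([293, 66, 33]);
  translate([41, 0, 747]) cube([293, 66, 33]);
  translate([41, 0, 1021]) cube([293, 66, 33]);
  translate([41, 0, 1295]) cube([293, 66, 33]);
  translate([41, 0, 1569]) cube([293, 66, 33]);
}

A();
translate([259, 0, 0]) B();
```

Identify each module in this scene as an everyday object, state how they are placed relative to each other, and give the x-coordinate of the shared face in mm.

A is a stool. B is a ladder. The ladder is against the stool's +x side, with their −y faces flush. The x-coordinate of the shared face is 259 mm.

The stool's +x face and the ladder's −x face are both at x = 259 mm.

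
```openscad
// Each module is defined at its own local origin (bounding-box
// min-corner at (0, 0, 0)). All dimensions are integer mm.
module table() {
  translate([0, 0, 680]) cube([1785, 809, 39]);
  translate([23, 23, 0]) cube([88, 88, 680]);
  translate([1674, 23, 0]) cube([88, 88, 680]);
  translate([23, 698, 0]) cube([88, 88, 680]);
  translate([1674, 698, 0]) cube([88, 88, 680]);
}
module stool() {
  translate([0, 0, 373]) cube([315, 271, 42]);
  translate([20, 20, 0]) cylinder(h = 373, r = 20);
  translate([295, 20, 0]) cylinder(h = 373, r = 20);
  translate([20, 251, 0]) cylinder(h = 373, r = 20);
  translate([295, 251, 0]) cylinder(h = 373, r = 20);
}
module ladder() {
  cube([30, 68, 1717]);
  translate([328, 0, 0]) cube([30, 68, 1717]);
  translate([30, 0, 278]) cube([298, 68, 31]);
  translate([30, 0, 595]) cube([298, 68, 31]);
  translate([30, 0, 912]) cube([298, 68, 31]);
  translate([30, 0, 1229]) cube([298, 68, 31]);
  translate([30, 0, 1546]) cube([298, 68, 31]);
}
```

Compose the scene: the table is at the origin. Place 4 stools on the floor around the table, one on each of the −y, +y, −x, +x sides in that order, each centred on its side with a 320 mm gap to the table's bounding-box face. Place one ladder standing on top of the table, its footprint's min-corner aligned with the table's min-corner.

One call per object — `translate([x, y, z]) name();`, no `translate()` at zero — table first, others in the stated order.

table();
translate([735, -591, 0]) stool();
translate([735, 1129, 0]) stool();
translate([-635, 269, 0]) stool();
translate([2105, 269, 0]) stool();
translate([0, 0, 719]) ladder();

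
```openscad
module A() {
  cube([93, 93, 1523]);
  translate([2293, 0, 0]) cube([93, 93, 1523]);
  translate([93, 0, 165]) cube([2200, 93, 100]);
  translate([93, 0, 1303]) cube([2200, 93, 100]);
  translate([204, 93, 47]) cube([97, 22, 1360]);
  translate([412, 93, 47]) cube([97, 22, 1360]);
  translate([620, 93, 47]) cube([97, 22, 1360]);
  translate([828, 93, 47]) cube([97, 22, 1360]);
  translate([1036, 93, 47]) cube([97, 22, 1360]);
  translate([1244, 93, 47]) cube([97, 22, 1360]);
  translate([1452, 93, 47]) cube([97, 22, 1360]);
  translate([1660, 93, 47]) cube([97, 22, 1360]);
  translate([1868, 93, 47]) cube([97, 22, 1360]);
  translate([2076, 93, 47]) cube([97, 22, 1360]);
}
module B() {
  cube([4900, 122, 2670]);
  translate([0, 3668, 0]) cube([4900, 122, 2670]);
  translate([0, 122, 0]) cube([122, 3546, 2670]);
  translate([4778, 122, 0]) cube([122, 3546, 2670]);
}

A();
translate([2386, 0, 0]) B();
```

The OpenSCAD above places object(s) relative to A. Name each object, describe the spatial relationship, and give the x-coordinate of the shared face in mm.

The fence section's +x face and the house frame's −x face are both at x = 2386 mm.

A is a fence section. B is a house frame. The house frame is against the fence section's +x side, with their −y faces flush. The x-coordinate of the shared face is 2386 mm.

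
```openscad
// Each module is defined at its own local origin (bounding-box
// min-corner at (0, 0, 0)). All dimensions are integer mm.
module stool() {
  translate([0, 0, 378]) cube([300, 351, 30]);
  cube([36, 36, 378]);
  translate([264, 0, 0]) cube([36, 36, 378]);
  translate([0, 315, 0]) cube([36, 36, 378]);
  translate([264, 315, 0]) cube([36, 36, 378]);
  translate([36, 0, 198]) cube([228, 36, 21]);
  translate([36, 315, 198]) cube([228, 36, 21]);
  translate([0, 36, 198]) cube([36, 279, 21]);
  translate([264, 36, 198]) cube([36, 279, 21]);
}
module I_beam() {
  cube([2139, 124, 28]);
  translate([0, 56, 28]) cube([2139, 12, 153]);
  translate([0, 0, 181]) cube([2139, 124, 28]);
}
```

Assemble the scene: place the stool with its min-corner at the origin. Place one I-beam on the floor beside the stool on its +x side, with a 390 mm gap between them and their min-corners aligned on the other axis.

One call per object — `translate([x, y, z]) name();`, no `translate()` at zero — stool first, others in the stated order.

stool();
translate([690, 0, 0]) I_beam();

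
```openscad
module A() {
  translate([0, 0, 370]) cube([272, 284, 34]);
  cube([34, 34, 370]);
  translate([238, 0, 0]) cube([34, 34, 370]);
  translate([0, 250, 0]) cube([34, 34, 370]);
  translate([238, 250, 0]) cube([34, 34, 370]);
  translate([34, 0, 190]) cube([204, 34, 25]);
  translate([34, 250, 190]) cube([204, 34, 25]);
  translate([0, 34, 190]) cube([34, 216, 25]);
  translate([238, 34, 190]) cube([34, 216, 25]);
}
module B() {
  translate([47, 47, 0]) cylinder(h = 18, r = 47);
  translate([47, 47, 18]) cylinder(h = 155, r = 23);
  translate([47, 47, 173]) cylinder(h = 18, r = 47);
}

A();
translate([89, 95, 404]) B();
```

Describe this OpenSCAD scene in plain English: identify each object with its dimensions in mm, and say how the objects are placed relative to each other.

A is a simple wooden stool: a rectangular seat 272 mm (x) by 284 mm (y), 34 mm thick, top face at z = 404 mm, on four square legs, each 34×34 mm in cross-section. The legs rest on z = 0, each flush with a corner of the seat. Four stretchers, 34 mm wide and 25 mm tall, connect adjacent legs with their undersides at z = 190 mm, each running between the inner faces of the legs it joins and aligned with the legs' outer faces on the other axis.

B is a spool: two coaxial disc flanges of radius 47 mm and thickness 18 mm, joined by a core cylinder of radius 23 mm and height 155 mm. The lower flange rests on z = 0 and the three cylinders share a vertical axis.

The spool is on top of the stool, centred.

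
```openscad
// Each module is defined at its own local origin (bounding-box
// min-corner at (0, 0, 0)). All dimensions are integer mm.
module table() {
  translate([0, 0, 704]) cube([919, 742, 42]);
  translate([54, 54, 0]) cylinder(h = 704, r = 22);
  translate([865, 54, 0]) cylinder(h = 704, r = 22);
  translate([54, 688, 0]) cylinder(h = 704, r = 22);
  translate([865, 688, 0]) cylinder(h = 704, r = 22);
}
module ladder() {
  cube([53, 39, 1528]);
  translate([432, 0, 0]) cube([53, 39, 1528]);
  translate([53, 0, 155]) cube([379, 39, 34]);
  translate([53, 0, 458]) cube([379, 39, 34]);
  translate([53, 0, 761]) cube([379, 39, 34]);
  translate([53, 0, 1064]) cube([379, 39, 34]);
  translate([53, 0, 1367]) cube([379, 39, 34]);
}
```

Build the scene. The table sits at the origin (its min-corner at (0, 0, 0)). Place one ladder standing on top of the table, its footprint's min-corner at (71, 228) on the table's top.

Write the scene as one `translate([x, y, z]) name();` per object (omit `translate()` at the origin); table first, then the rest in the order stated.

table();
translate([71, 228, 746]) ladder();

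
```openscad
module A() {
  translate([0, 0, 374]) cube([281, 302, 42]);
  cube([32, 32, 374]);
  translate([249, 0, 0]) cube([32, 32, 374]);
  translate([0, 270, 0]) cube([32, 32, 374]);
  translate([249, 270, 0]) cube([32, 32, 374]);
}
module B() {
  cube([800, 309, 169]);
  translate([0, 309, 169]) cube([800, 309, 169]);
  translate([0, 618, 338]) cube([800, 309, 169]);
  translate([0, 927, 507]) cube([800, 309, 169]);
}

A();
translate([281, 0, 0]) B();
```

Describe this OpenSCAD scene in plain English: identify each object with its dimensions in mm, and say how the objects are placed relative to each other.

A is a four-legged stool. The seat is 281×302 mm, 42 mm thick, top at z = 416 mm. It stands on four square legs, each 32×32 mm in cross-section, from z = 0 to the seat underside, each flush with a corner of the seat.

B is a straight staircase of 4 solid steps. Each step is 800 mm wide (x), 309 mm deep (y, the going) and 169 mm tall (the rise). The first step rests on the floor; each subsequent step sits one going further in +y and one rise higher in +z, directly behind and above the previous step with no overlap.

The staircase is against the stool's +x side, with their −y faces flush.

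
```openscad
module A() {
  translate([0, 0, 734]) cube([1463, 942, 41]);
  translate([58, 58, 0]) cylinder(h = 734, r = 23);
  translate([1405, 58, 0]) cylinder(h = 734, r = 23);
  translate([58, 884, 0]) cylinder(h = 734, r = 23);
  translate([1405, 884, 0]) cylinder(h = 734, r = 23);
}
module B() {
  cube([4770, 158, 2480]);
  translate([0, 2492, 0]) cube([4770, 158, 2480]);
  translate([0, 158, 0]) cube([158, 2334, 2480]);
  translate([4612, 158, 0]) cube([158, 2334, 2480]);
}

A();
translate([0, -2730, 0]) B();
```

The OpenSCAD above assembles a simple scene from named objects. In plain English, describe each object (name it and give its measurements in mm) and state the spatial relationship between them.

A is a table: top 1463 mm (x) × 942 mm (y), 41 mm thick, upper face at z = 775 mm, on four round legs of 46 mm diameter, each leg's bounding box inset 35 mm from the nearest pair of top edges, running from z = 0 to the bottom of the top.

B is the wall frame of a small rectangular building: four walls, each 2480 mm tall and 158 mm thick, enclosing a footprint 4770 mm (x) by 2650 mm (y) outside-to-outside, with no floor or roof. The front and back walls (the −y and +y sides) span the full width; the two side walls fit between them.

The house frame is on the floor beside the table on its −y side.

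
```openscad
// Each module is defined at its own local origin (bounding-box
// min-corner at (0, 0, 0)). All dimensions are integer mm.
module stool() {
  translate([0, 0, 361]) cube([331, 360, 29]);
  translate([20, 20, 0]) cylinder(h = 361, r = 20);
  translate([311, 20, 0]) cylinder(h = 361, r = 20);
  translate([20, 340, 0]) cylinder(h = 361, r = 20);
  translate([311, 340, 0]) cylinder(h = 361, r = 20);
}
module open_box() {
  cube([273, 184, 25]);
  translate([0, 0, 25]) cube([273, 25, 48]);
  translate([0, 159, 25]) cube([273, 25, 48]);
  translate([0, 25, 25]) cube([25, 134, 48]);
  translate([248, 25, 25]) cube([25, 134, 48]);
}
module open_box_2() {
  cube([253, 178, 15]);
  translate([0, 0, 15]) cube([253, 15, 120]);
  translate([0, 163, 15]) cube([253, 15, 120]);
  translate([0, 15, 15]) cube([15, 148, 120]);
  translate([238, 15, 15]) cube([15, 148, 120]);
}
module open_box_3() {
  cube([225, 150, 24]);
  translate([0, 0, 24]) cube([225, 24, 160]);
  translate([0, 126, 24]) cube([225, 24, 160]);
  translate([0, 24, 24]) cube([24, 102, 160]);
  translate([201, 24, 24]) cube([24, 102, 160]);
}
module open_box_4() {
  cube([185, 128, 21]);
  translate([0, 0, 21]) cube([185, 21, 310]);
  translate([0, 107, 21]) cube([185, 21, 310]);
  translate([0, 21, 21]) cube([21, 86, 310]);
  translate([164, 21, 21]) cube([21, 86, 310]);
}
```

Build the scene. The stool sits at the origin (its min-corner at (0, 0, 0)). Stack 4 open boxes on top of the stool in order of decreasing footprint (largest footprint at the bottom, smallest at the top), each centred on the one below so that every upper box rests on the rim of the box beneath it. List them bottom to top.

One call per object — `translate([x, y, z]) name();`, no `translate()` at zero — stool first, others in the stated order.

stool();
translate([29, 88, 390]) open_box();
translate([39, 91, 463]) open_box_2();
translate([53, 105, 598]) open_box_3();
translate([73, 116, 782]) open_box_4();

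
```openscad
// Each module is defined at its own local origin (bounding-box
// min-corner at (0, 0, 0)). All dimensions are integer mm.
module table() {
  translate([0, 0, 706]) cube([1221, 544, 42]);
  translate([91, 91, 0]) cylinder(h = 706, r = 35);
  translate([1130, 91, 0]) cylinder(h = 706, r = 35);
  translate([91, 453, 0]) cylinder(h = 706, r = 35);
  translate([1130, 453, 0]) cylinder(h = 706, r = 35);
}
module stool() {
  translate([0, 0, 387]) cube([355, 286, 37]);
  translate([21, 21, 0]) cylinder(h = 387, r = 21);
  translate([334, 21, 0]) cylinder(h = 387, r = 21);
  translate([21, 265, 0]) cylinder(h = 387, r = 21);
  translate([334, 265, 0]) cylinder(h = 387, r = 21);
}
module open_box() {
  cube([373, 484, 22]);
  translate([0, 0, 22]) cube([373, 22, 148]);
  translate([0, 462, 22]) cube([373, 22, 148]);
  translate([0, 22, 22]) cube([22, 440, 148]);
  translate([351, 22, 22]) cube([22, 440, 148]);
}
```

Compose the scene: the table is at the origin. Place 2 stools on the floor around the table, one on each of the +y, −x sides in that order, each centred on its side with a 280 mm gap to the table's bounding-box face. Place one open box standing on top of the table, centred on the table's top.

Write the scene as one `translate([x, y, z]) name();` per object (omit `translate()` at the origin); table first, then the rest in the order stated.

table();
translate([433, 824, 0]) stool();
translate([-635, 129, 0]) stool();
translate([424, 30, 748]) open_box();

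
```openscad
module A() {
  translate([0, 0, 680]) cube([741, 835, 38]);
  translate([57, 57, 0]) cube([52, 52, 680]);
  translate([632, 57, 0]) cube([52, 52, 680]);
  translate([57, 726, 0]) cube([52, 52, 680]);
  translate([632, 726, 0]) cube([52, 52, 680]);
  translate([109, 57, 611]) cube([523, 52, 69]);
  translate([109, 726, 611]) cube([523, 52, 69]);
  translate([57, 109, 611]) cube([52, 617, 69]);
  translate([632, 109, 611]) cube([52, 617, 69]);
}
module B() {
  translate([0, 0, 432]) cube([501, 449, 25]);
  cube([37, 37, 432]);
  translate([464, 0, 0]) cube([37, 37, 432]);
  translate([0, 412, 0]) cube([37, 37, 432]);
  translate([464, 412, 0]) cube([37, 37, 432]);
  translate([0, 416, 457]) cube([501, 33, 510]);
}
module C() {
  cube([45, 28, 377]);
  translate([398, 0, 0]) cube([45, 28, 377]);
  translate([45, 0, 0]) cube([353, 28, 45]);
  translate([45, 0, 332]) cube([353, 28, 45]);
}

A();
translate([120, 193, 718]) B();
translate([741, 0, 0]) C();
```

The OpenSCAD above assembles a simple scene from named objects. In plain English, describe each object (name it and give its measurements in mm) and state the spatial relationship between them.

A is a table: top 741 mm (x) × 835 mm (y), 38 mm thick, upper face at z = 718 mm, on four 52×52 mm square legs, each inset 57 mm from the nearest pair of top edges, running from z = 0 to the bottom of the top. Four apron rails, 52 mm thick and 69 mm tall, run between adjacent legs with their top edges flush with the underside of the top and their outer faces flush with the legs' outer faces.

B is a chair. The seat is a 501×449×25 mm slab with its top at z = 457 mm, on four 37×37 mm corner legs (flush with the seat edges, standing on z = 0). A flat backrest 33 mm thick, 510 mm tall, spans the full seat width and rises from the seat top along its +y edge, rear face flush with the rear of the seat.

C is a rectangular picture frame lying in the x–z plane (depth along y). The opening is 353 mm wide (x) by 287 mm tall (z), surrounded by a border 45 mm wide on all four sides. The frame is 28 mm deep and is made of two full-height vertical stiles with two horizontal rails fitted between them.

The chair is on top of the table, centred. The picture frame is against the table's +x side, with their −y faces flush.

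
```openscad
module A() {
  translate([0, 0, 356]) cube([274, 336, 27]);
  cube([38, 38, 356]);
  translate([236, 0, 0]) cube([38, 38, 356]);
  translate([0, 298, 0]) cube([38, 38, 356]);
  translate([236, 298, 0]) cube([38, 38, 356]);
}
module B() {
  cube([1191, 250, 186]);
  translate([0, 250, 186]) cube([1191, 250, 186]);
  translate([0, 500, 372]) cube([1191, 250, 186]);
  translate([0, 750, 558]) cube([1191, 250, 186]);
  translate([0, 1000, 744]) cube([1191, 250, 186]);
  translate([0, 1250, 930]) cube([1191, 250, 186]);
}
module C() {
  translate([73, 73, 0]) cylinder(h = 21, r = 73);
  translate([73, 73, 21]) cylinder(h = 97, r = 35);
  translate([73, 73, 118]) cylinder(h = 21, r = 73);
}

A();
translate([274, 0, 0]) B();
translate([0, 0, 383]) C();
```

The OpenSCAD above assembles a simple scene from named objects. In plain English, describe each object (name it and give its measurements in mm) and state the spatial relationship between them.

A is a simple wooden stool: a rectangular seat 274 mm (x) by 336 mm (y), 27 mm thick, top face at z = 383 mm, on four square legs, each 38×38 mm in cross-section. The legs rest on z = 0, each flush with a corner of the seat.

B is a straight staircase of 6 solid steps. Each step is 1191 mm wide (x), 250 mm deep (y, the going) and 186 mm tall (the rise). The first step rests on the floor; each subsequent step sits one going further in +y and one rise higher in +z, directly behind and above the previous step with no overlap.

C is a spool: two coaxial disc flanges of radius 73 mm and thickness 21 mm, joined by a core cylinder of radius 35 mm and height 97 mm. The lower flange rests on z = 0 and the three cylinders share a vertical axis.

The staircase is against the stool's +x side, with their −y faces flush. The spool is on top of the stool.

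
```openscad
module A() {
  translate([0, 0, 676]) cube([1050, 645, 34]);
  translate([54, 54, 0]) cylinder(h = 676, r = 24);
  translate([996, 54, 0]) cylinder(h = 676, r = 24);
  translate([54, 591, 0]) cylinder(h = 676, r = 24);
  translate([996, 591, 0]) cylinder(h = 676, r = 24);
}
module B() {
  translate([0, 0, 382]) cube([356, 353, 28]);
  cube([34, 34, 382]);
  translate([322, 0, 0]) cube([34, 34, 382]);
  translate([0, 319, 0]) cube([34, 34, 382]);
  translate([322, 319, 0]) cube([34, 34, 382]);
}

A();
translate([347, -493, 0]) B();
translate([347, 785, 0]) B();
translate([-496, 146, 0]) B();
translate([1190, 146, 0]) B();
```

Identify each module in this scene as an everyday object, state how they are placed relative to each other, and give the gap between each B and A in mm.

Each stool's nearest face is 140 mm from the table's bounding box.

A is a table. B is a stool. Four stools sit around the table at the −y, +y, −x, +x sides. The gap between each stool and the table is 140 mm.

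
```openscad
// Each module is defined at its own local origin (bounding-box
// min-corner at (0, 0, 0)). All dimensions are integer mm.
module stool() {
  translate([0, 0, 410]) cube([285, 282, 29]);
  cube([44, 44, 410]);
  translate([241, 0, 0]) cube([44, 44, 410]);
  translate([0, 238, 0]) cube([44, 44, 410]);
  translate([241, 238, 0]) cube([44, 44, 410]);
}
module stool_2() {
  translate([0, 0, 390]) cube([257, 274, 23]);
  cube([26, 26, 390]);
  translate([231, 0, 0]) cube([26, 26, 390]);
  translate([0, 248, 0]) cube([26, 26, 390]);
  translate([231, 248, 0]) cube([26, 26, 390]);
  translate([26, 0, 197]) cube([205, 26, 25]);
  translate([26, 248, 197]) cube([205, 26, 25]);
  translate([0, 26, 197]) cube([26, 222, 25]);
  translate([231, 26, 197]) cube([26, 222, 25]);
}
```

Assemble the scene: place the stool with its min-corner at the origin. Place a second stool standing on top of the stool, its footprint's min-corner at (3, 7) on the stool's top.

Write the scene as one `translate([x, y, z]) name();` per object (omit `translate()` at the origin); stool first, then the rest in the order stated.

stool();
translate([3, 7, 439]) stool_2();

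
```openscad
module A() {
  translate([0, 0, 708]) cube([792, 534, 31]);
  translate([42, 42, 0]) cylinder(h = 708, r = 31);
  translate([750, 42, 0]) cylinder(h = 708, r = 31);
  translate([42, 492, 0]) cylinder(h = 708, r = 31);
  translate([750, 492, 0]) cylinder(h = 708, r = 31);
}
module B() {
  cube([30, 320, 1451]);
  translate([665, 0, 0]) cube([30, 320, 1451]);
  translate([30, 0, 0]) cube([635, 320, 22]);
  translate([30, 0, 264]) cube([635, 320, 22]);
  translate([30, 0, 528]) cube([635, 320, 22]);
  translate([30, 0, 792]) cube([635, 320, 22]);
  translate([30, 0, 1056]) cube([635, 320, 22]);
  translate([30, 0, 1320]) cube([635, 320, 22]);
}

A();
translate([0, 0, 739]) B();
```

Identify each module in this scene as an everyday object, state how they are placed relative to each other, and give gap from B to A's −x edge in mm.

The bookshelf's min-x is at 0; the table's min-x is 0; gap = 0 mm.

A is a table. B is a bookshelf. The bookshelf is on top of the table. The gap from the bookshelf to the table's −x edge is 0 mm.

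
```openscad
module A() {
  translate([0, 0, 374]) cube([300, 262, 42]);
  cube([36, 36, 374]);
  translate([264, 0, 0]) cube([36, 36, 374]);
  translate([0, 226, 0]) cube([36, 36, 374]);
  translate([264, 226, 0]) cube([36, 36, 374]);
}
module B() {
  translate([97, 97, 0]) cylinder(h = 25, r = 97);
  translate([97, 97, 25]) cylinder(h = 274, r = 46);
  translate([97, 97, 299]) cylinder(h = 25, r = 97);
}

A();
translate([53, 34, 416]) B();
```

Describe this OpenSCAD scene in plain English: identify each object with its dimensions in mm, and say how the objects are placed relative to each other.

A is a simple wooden stool: a rectangular seat 300 mm (x) by 262 mm (y), 42 mm thick, top face at z = 416 mm, on four square legs, each 36×36 mm in cross-section. The legs rest on z = 0, each flush with a corner of the seat.

B is a spool: two coaxial disc flanges of radius 97 mm and thickness 25 mm, joined by a core cylinder of radius 46 mm and height 274 mm. The lower flange rests on z = 0 and the three cylinders share a vertical axis.

The spool is on top of the stool, centred.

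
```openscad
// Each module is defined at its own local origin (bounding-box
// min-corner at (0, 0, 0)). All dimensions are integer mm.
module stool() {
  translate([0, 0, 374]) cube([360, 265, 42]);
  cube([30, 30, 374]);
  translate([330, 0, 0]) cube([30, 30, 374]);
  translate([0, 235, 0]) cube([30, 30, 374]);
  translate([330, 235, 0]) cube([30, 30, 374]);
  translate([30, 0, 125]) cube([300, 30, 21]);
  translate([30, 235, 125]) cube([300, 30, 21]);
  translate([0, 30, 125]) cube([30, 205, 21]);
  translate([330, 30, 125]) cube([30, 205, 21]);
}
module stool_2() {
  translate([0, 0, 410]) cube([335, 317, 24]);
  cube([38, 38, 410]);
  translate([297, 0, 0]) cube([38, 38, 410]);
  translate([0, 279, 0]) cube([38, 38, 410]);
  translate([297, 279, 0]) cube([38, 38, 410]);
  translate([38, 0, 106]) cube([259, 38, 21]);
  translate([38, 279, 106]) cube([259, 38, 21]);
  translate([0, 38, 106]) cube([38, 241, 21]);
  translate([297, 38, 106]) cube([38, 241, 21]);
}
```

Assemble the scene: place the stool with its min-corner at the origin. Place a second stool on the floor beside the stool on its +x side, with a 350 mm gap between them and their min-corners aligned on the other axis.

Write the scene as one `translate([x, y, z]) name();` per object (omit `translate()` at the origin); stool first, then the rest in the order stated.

stool();
translate([710, 0, 0]) stool_2();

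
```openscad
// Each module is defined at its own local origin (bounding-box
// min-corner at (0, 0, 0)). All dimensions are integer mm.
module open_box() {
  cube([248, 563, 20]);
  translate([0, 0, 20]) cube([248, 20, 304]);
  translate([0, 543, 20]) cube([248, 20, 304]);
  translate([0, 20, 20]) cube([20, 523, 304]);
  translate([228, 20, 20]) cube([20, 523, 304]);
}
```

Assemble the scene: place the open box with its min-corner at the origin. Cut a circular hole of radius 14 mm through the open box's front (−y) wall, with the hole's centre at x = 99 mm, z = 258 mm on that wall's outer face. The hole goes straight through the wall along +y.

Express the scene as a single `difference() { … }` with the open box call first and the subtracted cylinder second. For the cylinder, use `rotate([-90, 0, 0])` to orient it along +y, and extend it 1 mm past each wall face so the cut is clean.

difference() {
  open_box();
  translate([99, -1, 258]) rotate([-90, 0, 0]) cylinder(h = 22, r = 14);
}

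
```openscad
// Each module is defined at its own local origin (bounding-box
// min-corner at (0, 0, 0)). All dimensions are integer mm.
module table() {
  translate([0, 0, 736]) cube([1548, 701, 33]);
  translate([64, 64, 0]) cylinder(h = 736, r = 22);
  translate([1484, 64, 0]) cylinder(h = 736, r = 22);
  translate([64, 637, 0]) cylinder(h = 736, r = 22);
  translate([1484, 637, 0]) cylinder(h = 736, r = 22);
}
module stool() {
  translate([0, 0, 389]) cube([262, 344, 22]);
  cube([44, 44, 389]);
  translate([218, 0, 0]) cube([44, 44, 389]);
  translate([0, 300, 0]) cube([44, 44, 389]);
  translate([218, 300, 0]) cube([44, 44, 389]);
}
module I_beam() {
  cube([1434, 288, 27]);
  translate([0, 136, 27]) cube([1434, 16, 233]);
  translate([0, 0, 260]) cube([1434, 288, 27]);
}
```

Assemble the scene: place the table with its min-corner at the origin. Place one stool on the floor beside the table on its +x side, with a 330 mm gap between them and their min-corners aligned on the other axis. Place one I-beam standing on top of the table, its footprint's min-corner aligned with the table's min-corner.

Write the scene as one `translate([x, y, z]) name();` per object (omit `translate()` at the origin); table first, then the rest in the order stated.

table();
translate([1878, 0, 0]) stool();
translate([0, 0, 769]) I_beam();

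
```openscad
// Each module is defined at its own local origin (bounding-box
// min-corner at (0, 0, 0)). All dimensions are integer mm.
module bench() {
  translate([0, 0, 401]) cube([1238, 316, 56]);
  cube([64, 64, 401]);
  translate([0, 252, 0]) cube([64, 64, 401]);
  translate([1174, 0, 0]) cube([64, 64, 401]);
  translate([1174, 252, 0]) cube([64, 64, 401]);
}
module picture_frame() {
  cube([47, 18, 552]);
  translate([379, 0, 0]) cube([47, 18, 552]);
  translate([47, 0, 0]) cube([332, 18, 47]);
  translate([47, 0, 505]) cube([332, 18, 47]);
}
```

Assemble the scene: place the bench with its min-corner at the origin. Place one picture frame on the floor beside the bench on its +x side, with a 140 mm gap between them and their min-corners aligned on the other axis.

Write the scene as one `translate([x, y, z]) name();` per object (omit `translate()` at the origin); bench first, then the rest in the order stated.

bench();
translate([1378, 0, 0]) picture_frame();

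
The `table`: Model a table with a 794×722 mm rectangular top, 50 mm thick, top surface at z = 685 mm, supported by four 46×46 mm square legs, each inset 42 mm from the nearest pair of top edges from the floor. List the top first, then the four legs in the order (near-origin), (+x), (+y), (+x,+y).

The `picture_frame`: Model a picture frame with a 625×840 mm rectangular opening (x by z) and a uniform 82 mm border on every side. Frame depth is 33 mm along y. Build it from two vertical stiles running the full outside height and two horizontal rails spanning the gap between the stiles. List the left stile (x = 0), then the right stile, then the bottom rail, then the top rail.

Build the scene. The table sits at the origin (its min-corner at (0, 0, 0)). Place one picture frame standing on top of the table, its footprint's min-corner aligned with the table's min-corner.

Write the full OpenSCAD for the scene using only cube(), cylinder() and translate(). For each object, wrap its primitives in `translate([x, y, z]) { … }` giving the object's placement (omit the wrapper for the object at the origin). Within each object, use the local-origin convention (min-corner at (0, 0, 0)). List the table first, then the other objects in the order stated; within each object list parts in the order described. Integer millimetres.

translate([0, 0, 635]) cube([794, 722, 50]);
translate([42, 42, 0]) cube([46, 46, 635]);
translate([706, 42, 0]) cube([46, 46, 635]);
translate([42, 634, 0]) cube([46, 46, 635]);
translate([706, 634, 0]) cube([46, 46, 635]);
translate([0, 0, 685]) {
  cube([82, 33, 1004]);
  translate([707, 0, 0]) cube([82, 33, 1004]);
  translate([82, 0, 0]) cube([625, 33, 82]);
  translate([82, 0, 922]) cube([625, 33, 82]);
}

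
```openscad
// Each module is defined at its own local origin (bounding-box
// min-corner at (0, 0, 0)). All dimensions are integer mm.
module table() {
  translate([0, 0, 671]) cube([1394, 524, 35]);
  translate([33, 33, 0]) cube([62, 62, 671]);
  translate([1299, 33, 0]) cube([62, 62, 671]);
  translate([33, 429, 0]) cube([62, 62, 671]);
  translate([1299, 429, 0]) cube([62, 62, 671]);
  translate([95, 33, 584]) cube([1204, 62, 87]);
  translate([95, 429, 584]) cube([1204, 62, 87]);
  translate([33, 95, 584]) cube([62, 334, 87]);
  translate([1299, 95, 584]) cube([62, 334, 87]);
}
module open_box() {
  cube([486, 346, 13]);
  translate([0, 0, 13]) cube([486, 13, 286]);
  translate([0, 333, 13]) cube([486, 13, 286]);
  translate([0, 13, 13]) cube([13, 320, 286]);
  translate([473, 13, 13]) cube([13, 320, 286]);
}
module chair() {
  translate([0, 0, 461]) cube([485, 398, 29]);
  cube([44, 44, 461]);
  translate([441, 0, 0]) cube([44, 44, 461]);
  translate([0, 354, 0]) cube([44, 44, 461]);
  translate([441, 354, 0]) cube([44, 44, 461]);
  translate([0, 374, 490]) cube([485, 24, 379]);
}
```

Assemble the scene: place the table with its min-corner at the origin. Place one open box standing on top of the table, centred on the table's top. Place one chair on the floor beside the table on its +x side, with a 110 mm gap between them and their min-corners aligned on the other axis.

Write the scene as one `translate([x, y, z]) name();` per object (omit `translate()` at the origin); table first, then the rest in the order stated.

table();
translate([454, 89, 706]) open_box();
translate([1504, 0, 0]) chair();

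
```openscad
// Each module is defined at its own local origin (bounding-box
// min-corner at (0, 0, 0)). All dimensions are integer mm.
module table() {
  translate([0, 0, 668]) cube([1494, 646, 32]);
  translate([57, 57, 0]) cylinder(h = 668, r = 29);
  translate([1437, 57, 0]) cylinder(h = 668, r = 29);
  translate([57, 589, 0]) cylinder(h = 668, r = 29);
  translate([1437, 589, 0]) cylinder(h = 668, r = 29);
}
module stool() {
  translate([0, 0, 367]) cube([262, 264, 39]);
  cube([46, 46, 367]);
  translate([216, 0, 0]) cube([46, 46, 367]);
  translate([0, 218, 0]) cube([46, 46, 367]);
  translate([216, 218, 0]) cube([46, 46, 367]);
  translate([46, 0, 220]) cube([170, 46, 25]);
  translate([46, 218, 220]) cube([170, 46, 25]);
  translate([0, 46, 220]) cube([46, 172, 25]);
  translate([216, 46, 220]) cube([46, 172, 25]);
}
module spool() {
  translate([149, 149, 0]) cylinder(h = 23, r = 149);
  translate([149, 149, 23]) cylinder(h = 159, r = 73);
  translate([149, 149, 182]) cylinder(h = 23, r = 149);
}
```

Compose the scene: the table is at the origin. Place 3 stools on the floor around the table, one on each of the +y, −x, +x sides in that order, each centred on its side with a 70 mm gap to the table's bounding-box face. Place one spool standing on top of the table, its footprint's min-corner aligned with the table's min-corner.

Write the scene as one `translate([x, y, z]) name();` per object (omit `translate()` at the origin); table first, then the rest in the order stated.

table();
translate([616, 716, 0]) stool();
translate([-332, 191, 0]) stool();
translate([1564, 191, 0]) stool();
translate([0, 0, 700]) spool();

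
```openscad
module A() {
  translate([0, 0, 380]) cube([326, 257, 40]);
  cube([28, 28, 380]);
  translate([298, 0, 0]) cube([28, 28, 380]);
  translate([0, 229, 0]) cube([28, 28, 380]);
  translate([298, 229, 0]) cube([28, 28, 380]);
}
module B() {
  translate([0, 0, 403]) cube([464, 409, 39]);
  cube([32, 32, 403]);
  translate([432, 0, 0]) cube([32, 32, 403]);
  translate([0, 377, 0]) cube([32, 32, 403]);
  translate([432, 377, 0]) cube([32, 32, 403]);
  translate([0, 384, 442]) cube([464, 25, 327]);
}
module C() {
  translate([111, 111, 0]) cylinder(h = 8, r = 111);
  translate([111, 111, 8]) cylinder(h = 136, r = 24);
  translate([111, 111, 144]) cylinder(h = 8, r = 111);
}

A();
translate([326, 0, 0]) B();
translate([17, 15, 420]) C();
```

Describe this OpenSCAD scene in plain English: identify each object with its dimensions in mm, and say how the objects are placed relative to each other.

A is a four-legged stool. The seat is 326×257 mm, 40 mm thick, top at z = 420 mm. It stands on four square legs, each 28×28 mm in cross-section, from z = 0 to the seat underside, each flush with a corner of the seat.

B is a chair. The seat is a 464×409×39 mm slab with its top at z = 442 mm, on four 32×32 mm corner legs (flush with the seat edges, standing on z = 0). A flat backrest 25 mm thick, 327 mm tall, spans the full seat width and rises from the seat top along its +y edge, rear face flush with the rear of the seat.

C is a spool: two coaxial disc flanges of radius 111 mm and thickness 8 mm, joined by a core cylinder of radius 24 mm and height 136 mm. The lower flange rests on z = 0 and the three cylinders share a vertical axis.

The chair is against the stool's +x side, with their −y faces flush. The spool is on top of the stool.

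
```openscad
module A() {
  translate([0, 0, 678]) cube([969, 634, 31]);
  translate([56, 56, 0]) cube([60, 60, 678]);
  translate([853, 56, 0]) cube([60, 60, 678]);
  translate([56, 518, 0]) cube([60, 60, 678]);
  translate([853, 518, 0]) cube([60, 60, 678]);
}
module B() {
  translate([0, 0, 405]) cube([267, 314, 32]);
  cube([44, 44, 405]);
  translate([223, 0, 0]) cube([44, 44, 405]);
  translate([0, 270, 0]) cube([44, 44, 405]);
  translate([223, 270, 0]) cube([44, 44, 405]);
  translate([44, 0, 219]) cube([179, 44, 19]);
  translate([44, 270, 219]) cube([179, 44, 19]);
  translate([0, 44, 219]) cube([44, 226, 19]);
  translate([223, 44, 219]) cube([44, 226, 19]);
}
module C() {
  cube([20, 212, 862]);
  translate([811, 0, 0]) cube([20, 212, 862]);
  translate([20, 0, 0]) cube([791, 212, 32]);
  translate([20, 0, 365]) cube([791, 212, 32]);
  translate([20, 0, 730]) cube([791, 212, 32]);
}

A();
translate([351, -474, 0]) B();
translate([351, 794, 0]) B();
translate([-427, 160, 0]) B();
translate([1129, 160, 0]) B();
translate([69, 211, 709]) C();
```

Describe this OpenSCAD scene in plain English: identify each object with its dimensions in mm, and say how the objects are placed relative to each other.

A is a rectangular dining table. The top is 969×634×31 mm with its upper surface at z = 709 mm. It stands on four 60×60 mm square legs, each inset 56 mm from the nearest pair of top edges, running from the floor to the underside of the top.

B is a four-legged stool. The seat is a 267×314×32 mm slab whose top surface is at z = 437 mm; four square legs, each 44×44 mm in cross-section, run from the floor (z = 0) to the underside of the seat, each flush with a corner of the seat. Four stretchers, 44 mm wide and 19 mm tall, connect adjacent legs with their undersides at z = 219 mm, each running between the inner faces of the legs it joins and aligned with the legs' outer faces on the other axis.

C is a bookshelf 831 mm wide overall, 212 mm deep and 862 mm tall. The two sides are 20 mm thick vertical panels. 3 horizontal shelves of 32 mm thickness span between the inner faces of the sides; the lowest shelf sits on the floor and shelves are stacked with a clear vertical gap of 333 mm between each pair.

Four stools sit around the table at the −y, +y, −x, +x sides. The bookshelf is on top of the table, centred.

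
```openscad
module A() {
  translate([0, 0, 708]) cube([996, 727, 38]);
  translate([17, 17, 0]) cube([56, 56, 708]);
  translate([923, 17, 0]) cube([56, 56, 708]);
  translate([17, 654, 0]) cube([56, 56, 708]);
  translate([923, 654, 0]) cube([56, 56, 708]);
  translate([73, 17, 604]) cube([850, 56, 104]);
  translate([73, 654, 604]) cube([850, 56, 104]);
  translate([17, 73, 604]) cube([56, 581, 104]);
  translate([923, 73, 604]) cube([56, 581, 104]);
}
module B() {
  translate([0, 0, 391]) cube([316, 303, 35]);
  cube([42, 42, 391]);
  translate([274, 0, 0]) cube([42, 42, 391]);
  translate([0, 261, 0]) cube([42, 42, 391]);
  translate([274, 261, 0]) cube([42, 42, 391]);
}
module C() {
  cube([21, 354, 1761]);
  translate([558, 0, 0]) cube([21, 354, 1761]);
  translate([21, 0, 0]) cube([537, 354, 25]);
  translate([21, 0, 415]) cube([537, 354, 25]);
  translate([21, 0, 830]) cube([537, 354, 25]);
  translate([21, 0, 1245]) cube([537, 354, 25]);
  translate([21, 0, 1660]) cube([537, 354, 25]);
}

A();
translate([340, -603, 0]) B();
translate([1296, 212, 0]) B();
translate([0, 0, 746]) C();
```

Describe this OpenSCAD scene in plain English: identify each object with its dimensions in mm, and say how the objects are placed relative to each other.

A is a rectangular dining table. The top is 996×727×38 mm with its upper surface at z = 746 mm. It stands on four 56×56 mm square legs, each inset 17 mm from the nearest pair of top edges, running from the floor to the underside of the top. Four apron rails, 56 mm thick and 104 mm tall, run between adjacent legs with their top edges flush with the underside of the top and their outer faces flush with the legs' outer faces.

B is a simple wooden stool: a rectangular seat 316 mm (x) by 303 mm (y), 35 mm thick, top face at z = 426 mm, on four square legs, each 42×42 mm in cross-section. The legs rest on z = 0, each flush with a corner of the seat.

C is an open bookshelf. Two side panels, each 21 mm thick, 354 mm deep and 1761 mm tall, stand 579 mm apart (outside-to-outside). Between them sit 5 shelves, each 25 mm thick and 354 mm deep, spanning the full gap between the sides. The bottom shelf rests on the floor (its underside at z = 0) and the clear gap between one shelf's top and the next shelf's underside is 390 mm.

Two stools sit around the table at the −y, +x sides. The bookshelf is on top of the table.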